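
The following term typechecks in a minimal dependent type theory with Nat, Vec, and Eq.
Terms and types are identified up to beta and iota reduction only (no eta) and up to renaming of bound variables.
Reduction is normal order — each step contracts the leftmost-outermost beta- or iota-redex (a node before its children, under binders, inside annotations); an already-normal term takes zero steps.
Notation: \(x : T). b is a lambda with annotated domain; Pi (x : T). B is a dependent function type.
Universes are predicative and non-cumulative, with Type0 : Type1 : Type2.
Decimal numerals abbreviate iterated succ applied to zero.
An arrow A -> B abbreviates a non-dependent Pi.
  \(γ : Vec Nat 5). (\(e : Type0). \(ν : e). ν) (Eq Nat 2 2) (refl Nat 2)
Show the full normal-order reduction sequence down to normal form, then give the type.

normal-order reduction:
  \(γ : Vec Nat 5). (\(e : Type0). \(ν : e). ν) (Eq Nat 2 2) (refl Nat 2)
  ~> \(γ : Vec Nat 5). (\(e : Eq Nat 2 2). e) (refl Nat 2)
  ~> \(γ : Vec Nat 5). refl Nat 2
type:
  Vec Nat 5 -> Eq Nat 2 2


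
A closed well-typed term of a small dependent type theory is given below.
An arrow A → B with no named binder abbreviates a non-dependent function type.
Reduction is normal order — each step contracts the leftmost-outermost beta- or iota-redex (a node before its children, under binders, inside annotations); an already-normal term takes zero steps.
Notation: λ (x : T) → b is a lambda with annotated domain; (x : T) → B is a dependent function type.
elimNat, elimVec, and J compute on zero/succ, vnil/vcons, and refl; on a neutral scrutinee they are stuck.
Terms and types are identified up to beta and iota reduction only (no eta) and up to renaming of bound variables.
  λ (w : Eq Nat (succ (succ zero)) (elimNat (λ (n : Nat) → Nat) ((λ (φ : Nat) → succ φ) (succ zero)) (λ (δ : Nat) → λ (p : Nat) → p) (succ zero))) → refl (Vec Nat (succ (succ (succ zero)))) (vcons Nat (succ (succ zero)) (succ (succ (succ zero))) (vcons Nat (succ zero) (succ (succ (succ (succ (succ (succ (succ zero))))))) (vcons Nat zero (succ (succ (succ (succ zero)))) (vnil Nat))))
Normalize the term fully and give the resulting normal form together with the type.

reduced normal form:
  λ (w : Eq Nat (succ (succ zero)) (succ (succ zero))) → refl (Vec Nat (succ (succ (succ zero)))) (vcons Nat (succ (succ zero)) (succ (succ (succ zero))) (vcons Nat (succ zero) (succ (succ (succ (succ (succ (succ (succ zero))))))) (vcons Nat zero (succ (succ (succ (succ zero)))) (vnil Nat))))
the term's type:
  Eq Nat (succ (succ zero)) (succ (succ zero)) → Eq (Vec Nat (succ (succ (succ zero)))) (vcons Nat (succ (succ zero)) (succ (succ (succ zero))) (vcons Nat (succ zero) (succ (succ (succ (succ (succ (succ (succ zero))))))) (vcons Nat zero (succ (succ (succ (succ zero)))) (vnil Nat)))) (vcons Nat (succ (succ zero)) (succ (succ (succ zero))) (vcons Nat (succ zero) (succ (succ (succ (succ (succ (succ (succ zero))))))) (vcons Nat zero (succ (succ (succ (succ zero)))) (vnil Nat))))
observation: reduction starts at an elimNat iota-redex, and 5 normal-order steps reach the normal form.


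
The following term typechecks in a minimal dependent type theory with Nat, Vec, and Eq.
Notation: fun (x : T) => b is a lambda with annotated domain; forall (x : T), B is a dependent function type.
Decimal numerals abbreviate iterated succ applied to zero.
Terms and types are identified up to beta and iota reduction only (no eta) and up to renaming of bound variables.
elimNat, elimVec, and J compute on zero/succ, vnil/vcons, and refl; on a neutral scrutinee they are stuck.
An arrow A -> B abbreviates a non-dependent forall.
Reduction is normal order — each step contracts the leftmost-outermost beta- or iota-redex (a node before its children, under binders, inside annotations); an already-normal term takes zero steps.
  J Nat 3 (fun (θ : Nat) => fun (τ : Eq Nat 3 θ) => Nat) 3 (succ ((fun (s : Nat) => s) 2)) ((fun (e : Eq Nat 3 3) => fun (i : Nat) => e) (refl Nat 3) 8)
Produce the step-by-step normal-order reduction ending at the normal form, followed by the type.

normal-order reduction sequence:
  J Nat 3 (fun (θ : Nat) => fun (τ : Eq Nat 3 θ) => Nat) 3 (succ ((fun (s : Nat) => s) 2)) ((fun (e : Eq Nat 3 3) => fun (i : Nat) => e) (refl Nat 3) 8)
  ~> J Nat 3 (fun (θ : Nat) => fun (τ : Eq Nat 3 θ) => Nat) 3 3 ((fun (s : Eq Nat 3 3) => fun (e : Nat) => s) (refl Nat 3) 8)
  ~> J Nat 3 (fun (θ : Nat) => fun (τ : Eq Nat 3 θ) => Nat) 3 3 ((fun (s : Nat) => refl Nat 3) 8)
  ~> J Nat 3 (fun (θ : Nat) => fun (τ : Eq Nat 3 θ) => Nat) 3 3 (refl Nat 3)
  ~> 3
type:
  Nat


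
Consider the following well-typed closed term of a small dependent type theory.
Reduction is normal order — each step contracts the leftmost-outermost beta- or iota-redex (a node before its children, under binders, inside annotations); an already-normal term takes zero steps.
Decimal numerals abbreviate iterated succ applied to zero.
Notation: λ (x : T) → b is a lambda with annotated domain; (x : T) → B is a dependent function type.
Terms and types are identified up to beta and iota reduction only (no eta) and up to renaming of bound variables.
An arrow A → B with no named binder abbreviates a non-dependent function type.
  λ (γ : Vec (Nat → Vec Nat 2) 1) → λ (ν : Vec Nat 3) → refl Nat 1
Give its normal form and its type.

reduced normal form:
  λ (γ : Vec (Nat → Vec Nat 2) 1) → λ (ν : Vec Nat 3) → refl Nat 1
the term's type:
  Vec (Nat → Vec Nat 2) 1 → Vec Nat 3 → Eq Nat 1 1
observation: the term is already in normal form.


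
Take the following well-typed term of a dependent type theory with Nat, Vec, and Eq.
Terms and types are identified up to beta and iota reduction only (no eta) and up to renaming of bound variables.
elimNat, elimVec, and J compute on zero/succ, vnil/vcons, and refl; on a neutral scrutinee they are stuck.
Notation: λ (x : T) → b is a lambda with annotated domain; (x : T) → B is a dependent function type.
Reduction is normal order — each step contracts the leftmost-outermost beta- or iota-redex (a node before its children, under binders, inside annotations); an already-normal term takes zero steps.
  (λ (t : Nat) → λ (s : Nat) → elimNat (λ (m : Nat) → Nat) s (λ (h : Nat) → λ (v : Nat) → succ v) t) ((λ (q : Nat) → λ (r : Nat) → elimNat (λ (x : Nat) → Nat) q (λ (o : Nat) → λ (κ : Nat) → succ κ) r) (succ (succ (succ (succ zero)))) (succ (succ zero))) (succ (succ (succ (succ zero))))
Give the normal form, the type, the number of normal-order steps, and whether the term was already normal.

reduced normal form:
  succ (succ (succ (succ (succ (succ (succ (succ (succ (succ zero)))))))))
the term's type:
  Nat
normal-order step count: 30
already normal: no
first contracted redex: a beta-redex


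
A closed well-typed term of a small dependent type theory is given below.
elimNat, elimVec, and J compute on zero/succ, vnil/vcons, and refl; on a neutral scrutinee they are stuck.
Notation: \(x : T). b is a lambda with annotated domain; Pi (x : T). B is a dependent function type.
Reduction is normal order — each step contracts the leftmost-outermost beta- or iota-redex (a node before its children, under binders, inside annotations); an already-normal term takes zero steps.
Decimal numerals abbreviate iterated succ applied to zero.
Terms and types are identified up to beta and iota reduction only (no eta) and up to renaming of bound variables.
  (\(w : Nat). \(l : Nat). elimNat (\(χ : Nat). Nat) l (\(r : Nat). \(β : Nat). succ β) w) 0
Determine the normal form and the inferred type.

resulting normal form:
  \(w : Nat). w
inferred type:
  Pi (w : Nat). Nat
observation: the first redex contracted is a beta-redex; the normal form is reached in 2 normal-order steps.


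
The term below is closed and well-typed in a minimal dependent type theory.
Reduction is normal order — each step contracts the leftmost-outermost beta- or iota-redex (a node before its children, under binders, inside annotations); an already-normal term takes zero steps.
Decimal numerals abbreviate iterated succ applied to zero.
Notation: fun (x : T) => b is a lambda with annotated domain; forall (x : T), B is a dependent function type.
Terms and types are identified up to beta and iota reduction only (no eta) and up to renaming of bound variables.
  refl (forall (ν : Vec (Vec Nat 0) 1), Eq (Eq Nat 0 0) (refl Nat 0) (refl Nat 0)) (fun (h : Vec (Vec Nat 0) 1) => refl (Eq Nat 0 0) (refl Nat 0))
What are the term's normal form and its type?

resulting normal form:
  refl (forall (ν : Vec (Vec Nat 0) 1), Eq (Eq Nat 0 0) (refl Nat 0) (refl Nat 0)) (fun (h : Vec (Vec Nat 0) 1) => refl (Eq Nat 0 0) (refl Nat 0))
type:
  Eq (forall (ν : Vec (Vec Nat 0) 1), Eq (Eq Nat 0 0) (refl Nat 0) (refl Nat 0)) (fun (h : Vec (Vec Nat 0) 1) => refl (Eq Nat 0 0) (refl Nat 0)) (fun (γ : Vec (Vec Nat 0) 1) => refl (Eq Nat 0 0) (refl Nat 0))
observation: the term is already in normal form.


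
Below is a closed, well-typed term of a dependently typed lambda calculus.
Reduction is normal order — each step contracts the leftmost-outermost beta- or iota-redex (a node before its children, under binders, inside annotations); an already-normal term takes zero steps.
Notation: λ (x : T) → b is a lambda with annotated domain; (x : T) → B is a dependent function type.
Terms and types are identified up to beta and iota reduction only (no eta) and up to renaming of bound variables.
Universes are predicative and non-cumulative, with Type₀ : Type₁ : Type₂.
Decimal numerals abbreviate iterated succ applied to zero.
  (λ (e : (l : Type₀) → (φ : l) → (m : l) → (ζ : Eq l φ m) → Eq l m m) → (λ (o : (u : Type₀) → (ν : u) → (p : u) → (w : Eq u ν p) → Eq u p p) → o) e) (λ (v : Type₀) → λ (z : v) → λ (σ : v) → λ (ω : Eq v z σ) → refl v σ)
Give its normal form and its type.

resulting normal form:
  λ (e : Type₀) → λ (l : e) → λ (φ : e) → λ (m : Eq e l φ) → refl e φ
inferred type:
  (e : Type₀) → (l : e) → (φ : e) → (m : Eq e l φ) → Eq e φ φ
observation: reduction starts at a beta-redex, and 2 normal-order steps reach the normal form.


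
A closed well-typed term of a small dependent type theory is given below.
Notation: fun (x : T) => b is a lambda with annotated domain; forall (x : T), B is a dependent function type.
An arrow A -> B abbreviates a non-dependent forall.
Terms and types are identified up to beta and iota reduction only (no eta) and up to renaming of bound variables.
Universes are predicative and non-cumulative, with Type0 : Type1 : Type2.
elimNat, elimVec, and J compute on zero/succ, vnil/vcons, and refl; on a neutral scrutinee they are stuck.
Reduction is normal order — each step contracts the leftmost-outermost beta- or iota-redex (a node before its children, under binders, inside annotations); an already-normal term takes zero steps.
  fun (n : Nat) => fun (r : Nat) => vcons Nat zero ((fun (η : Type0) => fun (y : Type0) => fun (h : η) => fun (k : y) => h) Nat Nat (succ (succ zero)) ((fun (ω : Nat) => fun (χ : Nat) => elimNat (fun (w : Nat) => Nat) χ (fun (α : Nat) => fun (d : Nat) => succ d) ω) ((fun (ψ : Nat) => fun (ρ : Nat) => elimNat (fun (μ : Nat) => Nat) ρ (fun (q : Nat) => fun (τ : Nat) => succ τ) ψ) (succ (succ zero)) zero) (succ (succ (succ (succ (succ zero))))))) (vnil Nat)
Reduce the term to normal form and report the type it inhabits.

normal form:
  fun (n : Nat) => fun (r : Nat) => vcons Nat zero (succ (succ zero)) (vnil Nat)
type:
  Nat -> Nat -> Vec Nat (succ zero)
observation: the first redex contracted is a beta-redex; the normal form is reached in 4 normal-order steps.


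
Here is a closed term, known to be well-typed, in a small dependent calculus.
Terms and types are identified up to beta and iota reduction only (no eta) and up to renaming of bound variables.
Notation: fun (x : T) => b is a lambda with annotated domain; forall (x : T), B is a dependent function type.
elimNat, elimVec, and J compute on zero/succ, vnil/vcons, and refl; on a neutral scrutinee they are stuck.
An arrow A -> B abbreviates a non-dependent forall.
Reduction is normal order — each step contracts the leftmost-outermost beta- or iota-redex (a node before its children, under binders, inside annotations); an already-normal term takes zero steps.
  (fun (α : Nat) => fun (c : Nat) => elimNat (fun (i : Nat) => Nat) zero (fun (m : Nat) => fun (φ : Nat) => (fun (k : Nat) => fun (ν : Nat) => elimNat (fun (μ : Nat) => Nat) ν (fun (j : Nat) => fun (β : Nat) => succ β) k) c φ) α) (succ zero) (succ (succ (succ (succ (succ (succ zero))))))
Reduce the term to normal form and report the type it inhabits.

normal form:
  succ (succ (succ (succ (succ (succ zero)))))
type:
  Nat
observation: contracting a beta-redex first, the term normalizes in 27 steps.


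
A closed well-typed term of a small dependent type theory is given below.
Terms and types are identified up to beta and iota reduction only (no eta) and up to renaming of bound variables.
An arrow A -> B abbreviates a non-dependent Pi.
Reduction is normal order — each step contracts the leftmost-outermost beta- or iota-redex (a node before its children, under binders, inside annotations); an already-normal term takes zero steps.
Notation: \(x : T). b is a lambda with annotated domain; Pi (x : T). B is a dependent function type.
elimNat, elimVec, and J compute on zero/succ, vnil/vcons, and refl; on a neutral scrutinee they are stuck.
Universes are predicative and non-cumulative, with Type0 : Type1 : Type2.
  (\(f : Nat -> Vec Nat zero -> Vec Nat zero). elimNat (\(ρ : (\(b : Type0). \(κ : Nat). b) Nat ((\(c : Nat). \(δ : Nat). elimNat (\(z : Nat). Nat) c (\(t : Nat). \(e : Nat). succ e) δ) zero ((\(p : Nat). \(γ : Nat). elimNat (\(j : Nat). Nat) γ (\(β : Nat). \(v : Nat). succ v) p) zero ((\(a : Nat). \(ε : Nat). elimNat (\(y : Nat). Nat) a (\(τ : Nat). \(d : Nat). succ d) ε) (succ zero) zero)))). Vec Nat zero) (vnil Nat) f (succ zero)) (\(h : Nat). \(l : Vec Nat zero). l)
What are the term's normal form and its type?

normal form:
  vnil Nat
inferred type:
  Vec Nat zero
observation: contracting a beta-redex first, the term normalizes in 5 steps.


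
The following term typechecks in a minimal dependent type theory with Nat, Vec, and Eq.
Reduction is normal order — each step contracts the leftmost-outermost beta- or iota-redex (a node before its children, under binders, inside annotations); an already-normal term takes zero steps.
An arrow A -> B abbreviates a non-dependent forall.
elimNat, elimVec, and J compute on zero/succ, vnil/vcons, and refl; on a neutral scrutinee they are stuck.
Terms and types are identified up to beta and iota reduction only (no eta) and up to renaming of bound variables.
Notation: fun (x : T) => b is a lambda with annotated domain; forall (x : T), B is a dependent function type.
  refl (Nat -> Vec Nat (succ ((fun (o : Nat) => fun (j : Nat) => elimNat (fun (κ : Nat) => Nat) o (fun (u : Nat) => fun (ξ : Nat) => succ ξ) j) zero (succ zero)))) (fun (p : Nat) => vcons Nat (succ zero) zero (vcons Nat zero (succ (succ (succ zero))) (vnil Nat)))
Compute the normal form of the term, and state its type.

normal form:
  refl (Nat -> Vec Nat (succ (succ zero))) (fun (o : Nat) => vcons Nat (succ zero) zero (vcons Nat zero (succ (succ (succ zero))) (vnil Nat)))
inferred type:
  Eq (Nat -> Vec Nat (succ (succ zero))) (fun (o : Nat) => vcons Nat (succ zero) zero (vcons Nat zero (succ (succ (succ zero))) (vnil Nat))) (fun (j : Nat) => vcons Nat (succ zero) zero (vcons Nat zero (succ (succ (succ zero))) (vnil Nat)))


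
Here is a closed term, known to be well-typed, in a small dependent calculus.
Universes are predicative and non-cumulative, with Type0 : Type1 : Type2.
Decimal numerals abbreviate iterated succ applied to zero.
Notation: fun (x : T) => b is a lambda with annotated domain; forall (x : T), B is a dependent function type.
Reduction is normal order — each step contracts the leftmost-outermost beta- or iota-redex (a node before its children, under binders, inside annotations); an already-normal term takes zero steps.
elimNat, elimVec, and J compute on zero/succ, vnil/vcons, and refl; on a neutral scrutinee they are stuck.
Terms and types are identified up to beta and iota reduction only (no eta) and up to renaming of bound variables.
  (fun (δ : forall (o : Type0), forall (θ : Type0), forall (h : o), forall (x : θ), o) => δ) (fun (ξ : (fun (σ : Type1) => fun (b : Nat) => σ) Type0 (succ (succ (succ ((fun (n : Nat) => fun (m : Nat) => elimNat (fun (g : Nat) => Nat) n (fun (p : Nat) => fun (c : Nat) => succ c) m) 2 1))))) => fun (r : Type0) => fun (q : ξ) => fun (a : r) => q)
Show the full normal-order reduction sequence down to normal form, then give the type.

normal-order reduction:
  (fun (δ : forall (o : Type0), forall (θ : Type0), forall (h : o), forall (x : θ), o) => δ) (fun (ξ : (fun (σ : Type1) => fun (b : Nat) => σ) Type0 (succ (succ (succ ((fun (n : Nat) => fun (m : Nat) => elimNat (fun (g : Nat) => Nat) n (fun (p : Nat) => fun (c : Nat) => succ c) m) 2 1))))) => fun (r : Type0) => fun (q : ξ) => fun (a : r) => q)
  ~> fun (δ : (fun (o : Type1) => fun (θ : Nat) => o) Type0 (succ (succ (succ ((fun (h : Nat) => fun (x : Nat) => elimNat (fun (ξ : Nat) => Nat) h (fun (σ : Nat) => fun (b : Nat) => succ b) x) 2 1))))) => fun (n : Type0) => fun (m : δ) => fun (g : n) => m
  ~> fun (δ : (fun (o : Nat) => Type0) (succ (succ (succ ((fun (θ : Nat) => fun (h : Nat) => elimNat (fun (x : Nat) => Nat) θ (fun (ξ : Nat) => fun (σ : Nat) => succ σ) h) 2 1))))) => fun (b : Type0) => fun (n : δ) => fun (m : b) => n
  ~> fun (δ : Type0) => fun (o : Type0) => fun (θ : δ) => fun (h : o) => θ
the term's type:
  forall (δ : Type0), forall (o : Type0), forall (θ : δ), forall (h : o), δ


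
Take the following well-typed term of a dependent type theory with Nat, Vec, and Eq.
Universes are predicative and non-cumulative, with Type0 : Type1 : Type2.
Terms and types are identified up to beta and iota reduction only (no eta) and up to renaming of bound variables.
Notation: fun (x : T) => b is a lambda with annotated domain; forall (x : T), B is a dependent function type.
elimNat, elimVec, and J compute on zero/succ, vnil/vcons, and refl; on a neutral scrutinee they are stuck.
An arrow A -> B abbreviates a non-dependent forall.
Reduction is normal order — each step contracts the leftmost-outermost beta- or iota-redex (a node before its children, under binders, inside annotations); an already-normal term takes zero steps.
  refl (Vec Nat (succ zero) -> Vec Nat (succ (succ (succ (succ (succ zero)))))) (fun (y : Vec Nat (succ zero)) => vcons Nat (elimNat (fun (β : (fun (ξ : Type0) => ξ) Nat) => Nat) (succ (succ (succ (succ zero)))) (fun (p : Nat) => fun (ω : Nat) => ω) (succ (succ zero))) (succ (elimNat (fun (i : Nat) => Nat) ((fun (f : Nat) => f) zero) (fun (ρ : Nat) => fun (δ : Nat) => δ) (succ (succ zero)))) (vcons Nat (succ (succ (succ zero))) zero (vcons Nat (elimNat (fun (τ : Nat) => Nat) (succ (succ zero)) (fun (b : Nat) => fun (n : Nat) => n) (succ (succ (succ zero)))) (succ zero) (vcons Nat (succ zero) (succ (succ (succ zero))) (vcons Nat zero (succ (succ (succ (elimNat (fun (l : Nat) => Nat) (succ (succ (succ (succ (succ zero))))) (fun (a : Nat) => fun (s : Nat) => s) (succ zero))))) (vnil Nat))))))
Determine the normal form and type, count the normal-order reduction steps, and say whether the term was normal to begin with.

normal form:
  refl (Vec Nat (succ zero) -> Vec Nat (succ (succ (succ (succ (succ zero)))))) (fun (y : Vec Nat (succ zero)) => vcons Nat (succ (succ (succ (succ zero)))) (succ zero) (vcons Nat (succ (succ (succ zero))) zero (vcons Nat (succ (succ zero)) (succ zero) (vcons Nat (succ zero) (succ (succ (succ zero))) (vcons Nat zero (succ (succ (succ (succ (succ (succ (succ (succ zero)))))))) (vnil Nat))))))
the term's type:
  Eq (Vec Nat (succ zero) -> Vec Nat (succ (succ (succ (succ (succ zero)))))) (fun (y : Vec Nat (succ zero)) => vcons Nat (succ (succ (succ (succ zero)))) (succ zero) (vcons Nat (succ (succ (succ zero))) zero (vcons Nat (succ (succ zero)) (succ zero) (vcons Nat (succ zero) (succ (succ (succ zero))) (vcons Nat zero (succ (succ (succ (succ (succ (succ (succ (succ zero)))))))) (vnil Nat)))))) (fun (β : Vec Nat (succ zero)) => vcons Nat (succ (succ (succ (succ zero)))) (succ zero) (vcons Nat (succ (succ (succ zero))) zero (vcons Nat (succ (succ zero)) (succ zero) (vcons Nat (succ zero) (succ (succ (succ zero))) (vcons Nat zero (succ (succ (succ (succ (succ (succ (succ (succ zero)))))))) (vnil Nat))))))
normal-order step count: 29
term was already normal: no
first redex: an elimNat iota-redex


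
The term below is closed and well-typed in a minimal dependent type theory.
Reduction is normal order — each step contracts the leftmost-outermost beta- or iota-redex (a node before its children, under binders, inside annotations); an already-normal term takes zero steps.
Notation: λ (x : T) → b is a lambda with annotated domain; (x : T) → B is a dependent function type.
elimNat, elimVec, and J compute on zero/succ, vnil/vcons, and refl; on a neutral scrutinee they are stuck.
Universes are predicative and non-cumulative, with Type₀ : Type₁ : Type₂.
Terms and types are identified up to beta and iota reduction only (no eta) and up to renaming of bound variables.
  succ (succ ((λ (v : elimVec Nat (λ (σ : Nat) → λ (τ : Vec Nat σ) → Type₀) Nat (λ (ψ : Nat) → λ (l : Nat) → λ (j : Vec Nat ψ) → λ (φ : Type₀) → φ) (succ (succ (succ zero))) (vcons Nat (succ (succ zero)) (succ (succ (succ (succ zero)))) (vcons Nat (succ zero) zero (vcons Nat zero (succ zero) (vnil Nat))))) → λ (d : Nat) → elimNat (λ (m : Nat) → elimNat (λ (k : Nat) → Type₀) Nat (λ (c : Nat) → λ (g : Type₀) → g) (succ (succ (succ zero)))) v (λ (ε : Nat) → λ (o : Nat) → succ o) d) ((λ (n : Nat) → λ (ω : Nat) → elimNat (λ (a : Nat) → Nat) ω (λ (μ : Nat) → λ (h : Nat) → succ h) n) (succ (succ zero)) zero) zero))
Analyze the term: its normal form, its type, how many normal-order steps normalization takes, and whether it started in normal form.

reduced normal form:
  succ (succ (succ (succ zero)))
type:
  Nat
reduction steps (normal order): 12
already normal: no
first contracted redex: a beta-redex


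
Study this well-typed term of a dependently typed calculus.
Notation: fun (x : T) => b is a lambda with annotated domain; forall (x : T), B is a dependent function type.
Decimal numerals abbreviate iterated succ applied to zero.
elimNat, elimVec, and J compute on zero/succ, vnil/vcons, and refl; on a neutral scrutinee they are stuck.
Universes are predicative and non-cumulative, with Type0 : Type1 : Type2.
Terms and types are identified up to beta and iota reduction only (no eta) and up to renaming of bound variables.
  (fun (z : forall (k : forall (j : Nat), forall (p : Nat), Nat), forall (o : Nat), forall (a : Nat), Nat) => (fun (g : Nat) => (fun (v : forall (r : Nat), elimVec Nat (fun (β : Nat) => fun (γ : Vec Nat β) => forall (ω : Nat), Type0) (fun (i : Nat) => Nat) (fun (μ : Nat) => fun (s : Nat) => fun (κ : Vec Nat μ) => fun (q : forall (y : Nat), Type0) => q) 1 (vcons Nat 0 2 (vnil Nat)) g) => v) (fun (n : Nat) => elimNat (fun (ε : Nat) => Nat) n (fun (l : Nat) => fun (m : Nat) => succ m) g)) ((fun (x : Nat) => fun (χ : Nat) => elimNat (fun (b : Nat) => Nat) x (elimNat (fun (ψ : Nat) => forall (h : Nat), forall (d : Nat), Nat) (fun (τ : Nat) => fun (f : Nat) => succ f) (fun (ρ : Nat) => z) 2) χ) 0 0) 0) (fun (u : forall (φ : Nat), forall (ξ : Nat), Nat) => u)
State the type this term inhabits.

inferred type:
  Nat


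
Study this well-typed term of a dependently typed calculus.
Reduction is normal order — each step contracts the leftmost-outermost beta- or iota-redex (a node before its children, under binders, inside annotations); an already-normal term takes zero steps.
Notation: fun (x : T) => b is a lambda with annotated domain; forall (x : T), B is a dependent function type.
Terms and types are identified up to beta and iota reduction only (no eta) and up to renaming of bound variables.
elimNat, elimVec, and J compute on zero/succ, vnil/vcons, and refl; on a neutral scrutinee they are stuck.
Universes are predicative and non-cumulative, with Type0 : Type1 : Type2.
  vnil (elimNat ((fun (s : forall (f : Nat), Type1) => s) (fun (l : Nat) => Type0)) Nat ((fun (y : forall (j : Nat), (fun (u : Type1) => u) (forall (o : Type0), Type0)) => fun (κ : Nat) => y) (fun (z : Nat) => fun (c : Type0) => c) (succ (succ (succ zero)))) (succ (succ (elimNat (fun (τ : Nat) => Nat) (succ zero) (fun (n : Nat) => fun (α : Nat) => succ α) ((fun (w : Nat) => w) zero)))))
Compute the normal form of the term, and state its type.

resulting normal form:
  vnil Nat
inferred type:
  Vec Nat zero


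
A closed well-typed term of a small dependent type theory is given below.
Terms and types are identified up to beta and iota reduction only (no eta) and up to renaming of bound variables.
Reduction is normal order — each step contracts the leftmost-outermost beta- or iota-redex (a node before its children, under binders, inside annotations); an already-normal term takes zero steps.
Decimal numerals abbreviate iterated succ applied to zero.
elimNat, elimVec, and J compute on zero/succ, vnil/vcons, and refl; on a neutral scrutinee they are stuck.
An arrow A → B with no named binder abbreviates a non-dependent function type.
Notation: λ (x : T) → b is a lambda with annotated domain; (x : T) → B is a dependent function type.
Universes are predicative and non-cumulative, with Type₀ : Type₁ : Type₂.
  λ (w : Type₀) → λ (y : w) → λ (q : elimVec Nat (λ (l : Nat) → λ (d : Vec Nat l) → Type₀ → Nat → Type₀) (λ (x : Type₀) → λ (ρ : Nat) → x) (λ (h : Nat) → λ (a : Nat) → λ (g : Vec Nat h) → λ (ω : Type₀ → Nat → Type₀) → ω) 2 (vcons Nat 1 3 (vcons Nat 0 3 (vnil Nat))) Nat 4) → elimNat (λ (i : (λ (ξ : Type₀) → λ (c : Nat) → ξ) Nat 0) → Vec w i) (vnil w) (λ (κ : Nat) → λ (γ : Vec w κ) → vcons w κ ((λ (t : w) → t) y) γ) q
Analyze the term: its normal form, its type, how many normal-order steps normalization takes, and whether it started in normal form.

normal form:
  λ (w : Type₀) → λ (y : w) → λ (q : Nat) → elimNat (λ (l : Nat) → Vec w l) (vnil w) (λ (d : Nat) → λ (x : Vec w d) → vcons w d y x) q
the term's type:
  (w : Type₀) → w → (y : Nat) → Vec w y
reduction steps (normal order): 16
already normal: no
first redex: an elimVec iota-redex


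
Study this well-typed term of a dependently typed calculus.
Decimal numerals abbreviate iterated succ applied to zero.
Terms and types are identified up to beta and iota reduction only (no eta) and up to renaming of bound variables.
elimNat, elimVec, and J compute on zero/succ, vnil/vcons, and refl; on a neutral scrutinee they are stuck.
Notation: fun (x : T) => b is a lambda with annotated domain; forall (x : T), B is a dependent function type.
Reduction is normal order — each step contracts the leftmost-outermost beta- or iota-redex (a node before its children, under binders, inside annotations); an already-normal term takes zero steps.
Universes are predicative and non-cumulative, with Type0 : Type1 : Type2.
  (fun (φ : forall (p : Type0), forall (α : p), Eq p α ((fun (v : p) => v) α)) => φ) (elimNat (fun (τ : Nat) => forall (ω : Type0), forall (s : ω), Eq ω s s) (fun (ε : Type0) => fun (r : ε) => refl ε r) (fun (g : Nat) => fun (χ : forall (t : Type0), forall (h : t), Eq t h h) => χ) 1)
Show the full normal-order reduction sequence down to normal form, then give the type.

reduction (normal order):
  (fun (φ : forall (p : Type0), forall (α : p), Eq p α ((fun (v : p) => v) α)) => φ) (elimNat (fun (τ : Nat) => forall (ω : Type0), forall (s : ω), Eq ω s s) (fun (ε : Type0) => fun (r : ε) => refl ε r) (fun (g : Nat) => fun (χ : forall (t : Type0), forall (h : t), Eq t h h) => χ) 1)
  ~> elimNat (fun (φ : Nat) => forall (p : Type0), forall (α : p), Eq p α α) (fun (v : Type0) => fun (τ : v) => refl v τ) (fun (ω : Nat) => fun (s : forall (ε : Type0), forall (r : ε), Eq ε r r) => s) 1
  ~> (fun (φ : Nat) => fun (p : forall (α : Type0), forall (v : α), Eq α v v) => p) 0 (elimNat (fun (τ : Nat) => forall (ω : Type0), forall (s : ω), Eq ω s s) (fun (ε : Type0) => fun (r : ε) => refl ε r) (fun (g : Nat) => fun (χ : forall (t : Type0), forall (h : t), Eq t h h) => χ) 0)
  ~> (fun (φ : forall (p : Type0), forall (α : p), Eq p α α) => φ) (elimNat (fun (v : Nat) => forall (τ : Type0), forall (ω : τ), Eq τ ω ω) (fun (s : Type0) => fun (ε : s) => refl s ε) (fun (r : Nat) => fun (g : forall (χ : Type0), forall (t : χ), Eq χ t t) => g) 0)
  ~> elimNat (fun (φ : Nat) => forall (p : Type0), forall (α : p), Eq p α α) (fun (v : Type0) => fun (τ : v) => refl v τ) (fun (ω : Nat) => fun (s : forall (ε : Type0), forall (r : ε), Eq ε r r) => s) 0
  ~> fun (φ : Type0) => fun (p : φ) => refl φ p
inferred type:
  forall (φ : Type0), forall (p : φ), Eq φ p p


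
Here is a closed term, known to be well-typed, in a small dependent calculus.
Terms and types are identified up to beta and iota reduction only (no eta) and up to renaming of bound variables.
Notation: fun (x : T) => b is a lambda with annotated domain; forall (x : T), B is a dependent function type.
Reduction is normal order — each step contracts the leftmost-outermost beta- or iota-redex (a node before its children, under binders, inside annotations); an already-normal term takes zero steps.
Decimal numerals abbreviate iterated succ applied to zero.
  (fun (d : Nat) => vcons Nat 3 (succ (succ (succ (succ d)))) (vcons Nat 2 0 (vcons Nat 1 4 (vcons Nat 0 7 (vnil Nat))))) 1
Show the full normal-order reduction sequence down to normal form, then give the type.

normal-order reduction sequence:
  (fun (d : Nat) => vcons Nat 3 (succ (succ (succ (succ d)))) (vcons Nat 2 0 (vcons Nat 1 4 (vcons Nat 0 7 (vnil Nat))))) 1
  ~> vcons Nat 3 5 (vcons Nat 2 0 (vcons Nat 1 4 (vcons Nat 0 7 (vnil Nat))))
inferred type:
  Vec Nat 4


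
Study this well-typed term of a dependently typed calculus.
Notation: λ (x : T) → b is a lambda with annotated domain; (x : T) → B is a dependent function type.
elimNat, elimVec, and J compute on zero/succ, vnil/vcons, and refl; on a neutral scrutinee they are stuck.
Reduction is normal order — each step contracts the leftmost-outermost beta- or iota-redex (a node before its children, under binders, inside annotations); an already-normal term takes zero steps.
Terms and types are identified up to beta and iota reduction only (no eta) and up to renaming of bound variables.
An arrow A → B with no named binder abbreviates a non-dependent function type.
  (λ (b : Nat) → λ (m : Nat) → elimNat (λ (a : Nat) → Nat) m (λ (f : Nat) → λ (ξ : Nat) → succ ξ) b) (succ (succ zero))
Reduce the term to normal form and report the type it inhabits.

resulting normal form:
  λ (b : Nat) → succ (succ b)
type:
  Nat → Nat
observation: 8 normal-order steps normalize the term, beginning with a beta-redex.


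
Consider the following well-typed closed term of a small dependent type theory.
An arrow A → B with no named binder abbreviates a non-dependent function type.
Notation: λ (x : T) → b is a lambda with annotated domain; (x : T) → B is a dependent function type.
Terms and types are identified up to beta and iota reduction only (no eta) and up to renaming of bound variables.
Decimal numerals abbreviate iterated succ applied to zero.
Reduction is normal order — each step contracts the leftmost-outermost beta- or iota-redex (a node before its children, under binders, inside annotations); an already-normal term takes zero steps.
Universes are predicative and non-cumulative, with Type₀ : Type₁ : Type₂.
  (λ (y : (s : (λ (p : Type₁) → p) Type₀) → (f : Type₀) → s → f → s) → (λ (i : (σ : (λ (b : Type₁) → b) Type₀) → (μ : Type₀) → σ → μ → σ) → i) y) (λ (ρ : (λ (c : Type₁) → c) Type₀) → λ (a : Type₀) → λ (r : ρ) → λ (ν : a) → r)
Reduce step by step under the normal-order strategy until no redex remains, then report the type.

normal-order reduction:
  (λ (y : (s : (λ (p : Type₁) → p) Type₀) → (f : Type₀) → s → f → s) → (λ (i : (σ : (λ (b : Type₁) → b) Type₀) → (μ : Type₀) → σ → μ → σ) → i) y) (λ (ρ : (λ (c : Type₁) → c) Type₀) → λ (a : Type₀) → λ (r : ρ) → λ (ν : a) → r)
  ~> (λ (y : (s : (λ (p : Type₁) → p) Type₀) → (f : Type₀) → s → f → s) → y) (λ (i : (λ (σ : Type₁) → σ) Type₀) → λ (b : Type₀) → λ (μ : i) → λ (ρ : b) → μ)
  ~> λ (y : (λ (s : Type₁) → s) Type₀) → λ (p : Type₀) → λ (f : y) → λ (i : p) → f
  ~> λ (y : Type₀) → λ (s : Type₀) → λ (p : y) → λ (f : s) → p
the term's type:
  (y : Type₀) → (s : Type₀) → y → s → y


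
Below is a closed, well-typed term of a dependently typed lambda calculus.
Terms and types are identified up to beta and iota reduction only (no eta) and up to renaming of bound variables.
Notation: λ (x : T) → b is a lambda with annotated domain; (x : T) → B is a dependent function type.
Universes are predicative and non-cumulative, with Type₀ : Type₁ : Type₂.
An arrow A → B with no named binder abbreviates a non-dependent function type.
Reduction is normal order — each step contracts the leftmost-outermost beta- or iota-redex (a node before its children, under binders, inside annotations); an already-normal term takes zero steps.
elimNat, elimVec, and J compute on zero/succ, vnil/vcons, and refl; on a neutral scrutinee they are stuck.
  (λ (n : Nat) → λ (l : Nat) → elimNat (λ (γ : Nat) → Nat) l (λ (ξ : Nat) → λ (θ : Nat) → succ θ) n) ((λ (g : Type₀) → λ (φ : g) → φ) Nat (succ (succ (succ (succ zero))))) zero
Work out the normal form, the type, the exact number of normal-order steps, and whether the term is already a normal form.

reduced normal form:
  succ (succ (succ (succ zero)))
type:
  Nat
normal-order step count: 17
term was already normal: no
first redex: a beta-redex


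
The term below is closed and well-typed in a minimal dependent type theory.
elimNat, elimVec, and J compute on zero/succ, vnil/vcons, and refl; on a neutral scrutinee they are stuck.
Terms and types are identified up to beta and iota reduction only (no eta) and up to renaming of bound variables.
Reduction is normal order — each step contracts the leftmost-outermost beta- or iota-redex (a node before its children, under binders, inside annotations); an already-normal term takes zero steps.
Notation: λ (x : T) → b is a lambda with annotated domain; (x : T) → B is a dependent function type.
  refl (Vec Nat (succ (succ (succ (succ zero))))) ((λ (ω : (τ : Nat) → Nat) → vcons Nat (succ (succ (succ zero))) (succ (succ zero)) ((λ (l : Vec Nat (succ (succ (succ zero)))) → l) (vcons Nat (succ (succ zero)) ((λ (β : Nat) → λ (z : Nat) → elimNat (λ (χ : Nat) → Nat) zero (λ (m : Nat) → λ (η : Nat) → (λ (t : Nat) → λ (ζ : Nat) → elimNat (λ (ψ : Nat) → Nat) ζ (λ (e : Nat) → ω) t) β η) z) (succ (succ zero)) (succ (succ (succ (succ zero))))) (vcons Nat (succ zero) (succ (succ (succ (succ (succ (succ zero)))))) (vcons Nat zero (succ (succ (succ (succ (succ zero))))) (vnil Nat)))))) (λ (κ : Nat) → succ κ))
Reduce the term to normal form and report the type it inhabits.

reduced normal form:
  refl (Vec Nat (succ (succ (succ (succ zero))))) (vcons Nat (succ (succ (succ zero))) (succ (succ zero)) (vcons Nat (succ (succ zero)) (succ (succ (succ (succ (succ (succ (succ (succ zero)))))))) (vcons Nat (succ zero) (succ (succ (succ (succ (succ (succ zero)))))) (vcons Nat zero (succ (succ (succ (succ (succ zero))))) (vnil Nat)))))
inferred type:
  Eq (Vec Nat (succ (succ (succ (succ zero))))) (vcons Nat (succ (succ (succ zero))) (succ (succ zero)) (vcons Nat (succ (succ zero)) (succ (succ (succ (succ (succ (succ (succ (succ zero)))))))) (vcons Nat (succ zero) (succ (succ (succ (succ (succ (succ zero)))))) (vcons Nat zero (succ (succ (succ (succ (succ zero))))) (vnil Nat))))) (vcons Nat (succ (succ (succ zero))) (succ (succ zero)) (vcons Nat (succ (succ zero)) (succ (succ (succ (succ (succ (succ (succ (succ zero)))))))) (vcons Nat (succ zero) (succ (succ (succ (succ (succ (succ zero)))))) (vcons Nat zero (succ (succ (succ (succ (succ zero))))) (vnil Nat)))))
observation: contracting a beta-redex first, the term normalizes in 53 steps.


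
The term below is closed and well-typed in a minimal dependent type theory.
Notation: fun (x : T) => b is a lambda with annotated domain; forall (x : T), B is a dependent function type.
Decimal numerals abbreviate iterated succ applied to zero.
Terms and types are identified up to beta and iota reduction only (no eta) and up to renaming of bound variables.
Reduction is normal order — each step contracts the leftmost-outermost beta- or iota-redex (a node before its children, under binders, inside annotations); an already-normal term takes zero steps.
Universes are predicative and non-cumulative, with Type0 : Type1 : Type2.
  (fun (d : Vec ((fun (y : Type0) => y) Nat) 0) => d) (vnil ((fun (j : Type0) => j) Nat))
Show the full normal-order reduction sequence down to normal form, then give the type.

reduction (normal order):
  (fun (d : Vec ((fun (y : Type0) => y) Nat) 0) => d) (vnil ((fun (j : Type0) => j) Nat))
  ~> vnil ((fun (d : Type0) => d) Nat)
  ~> vnil Nat
type:
  Vec Nat 0


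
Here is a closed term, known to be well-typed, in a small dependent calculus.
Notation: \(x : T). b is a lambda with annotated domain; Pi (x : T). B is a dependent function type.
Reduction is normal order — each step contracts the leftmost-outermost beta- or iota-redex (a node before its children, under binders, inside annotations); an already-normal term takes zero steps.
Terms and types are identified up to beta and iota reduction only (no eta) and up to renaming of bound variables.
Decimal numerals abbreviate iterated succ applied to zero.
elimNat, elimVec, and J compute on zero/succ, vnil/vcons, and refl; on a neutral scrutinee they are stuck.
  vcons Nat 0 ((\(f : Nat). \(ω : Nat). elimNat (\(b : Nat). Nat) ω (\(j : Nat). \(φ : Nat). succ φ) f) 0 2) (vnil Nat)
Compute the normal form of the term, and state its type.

resulting normal form:
  vcons Nat 0 2 (vnil Nat)
inferred type:
  Vec Nat 1


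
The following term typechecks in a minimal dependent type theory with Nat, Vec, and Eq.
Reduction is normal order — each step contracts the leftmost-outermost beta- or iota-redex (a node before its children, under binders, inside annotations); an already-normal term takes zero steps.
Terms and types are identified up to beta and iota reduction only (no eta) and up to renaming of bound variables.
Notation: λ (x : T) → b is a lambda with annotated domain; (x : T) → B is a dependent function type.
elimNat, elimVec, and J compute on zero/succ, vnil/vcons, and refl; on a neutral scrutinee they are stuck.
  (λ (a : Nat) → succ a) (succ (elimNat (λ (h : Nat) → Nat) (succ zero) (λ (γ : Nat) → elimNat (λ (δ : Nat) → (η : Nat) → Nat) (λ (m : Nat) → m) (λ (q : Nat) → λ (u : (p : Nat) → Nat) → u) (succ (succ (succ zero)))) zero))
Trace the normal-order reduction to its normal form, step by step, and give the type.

reduction (normal order):
  (λ (a : Nat) → succ a) (succ (elimNat (λ (h : Nat) → Nat) (succ zero) (λ (γ : Nat) → elimNat (λ (δ : Nat) → (η : Nat) → Nat) (λ (m : Nat) → m) (λ (q : Nat) → λ (u : (p : Nat) → Nat) → u) (succ (succ (succ zero)))) zero))
  ~> succ (succ (elimNat (λ (a : Nat) → Nat) (succ zero) (λ (h : Nat) → elimNat (λ (γ : Nat) → (δ : Nat) → Nat) (λ (η : Nat) → η) (λ (m : Nat) → λ (q : (u : Nat) → Nat) → q) (succ (succ (succ zero)))) zero))
  ~> succ (succ (succ zero))
inferred type:
  Nat


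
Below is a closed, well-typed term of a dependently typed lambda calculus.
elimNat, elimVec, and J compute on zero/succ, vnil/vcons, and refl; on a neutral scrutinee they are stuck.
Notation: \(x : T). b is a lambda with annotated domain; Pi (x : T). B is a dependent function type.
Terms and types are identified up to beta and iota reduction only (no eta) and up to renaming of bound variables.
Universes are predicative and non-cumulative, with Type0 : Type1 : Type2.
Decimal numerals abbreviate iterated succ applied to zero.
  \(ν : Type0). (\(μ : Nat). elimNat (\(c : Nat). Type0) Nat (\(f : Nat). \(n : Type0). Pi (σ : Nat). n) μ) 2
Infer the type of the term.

type:
  Pi (ν : Type0). Type0
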